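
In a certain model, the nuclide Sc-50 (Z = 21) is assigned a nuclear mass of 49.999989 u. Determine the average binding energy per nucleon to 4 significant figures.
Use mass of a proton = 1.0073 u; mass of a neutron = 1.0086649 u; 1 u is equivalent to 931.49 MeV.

7.537 MeV/nucleon

Mass of separated nucleons = 21(1.0073) + 29(1.0086649) = 21.1533 + 29.2512821 = 50.4045821 u
Δm = 50.4045821 − 49.999989 = 0.4045931 u
E_B = 0.4045931 × 931.49 = 376.874 MeV
Per nucleon: 376.874 / 50 = 7.537 MeV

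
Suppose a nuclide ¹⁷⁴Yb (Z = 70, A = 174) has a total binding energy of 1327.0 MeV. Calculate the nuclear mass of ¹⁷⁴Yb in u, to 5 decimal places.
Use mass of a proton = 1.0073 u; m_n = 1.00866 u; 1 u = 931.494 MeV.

Mass defect = 1327.0 MeV / (931.494 MeV/u) = 1.4245932 u
Constituent mass = 70(1.0073) + 104(1.00866) = 175.41164 u
Nuclear mass = 175.41164 − 1.4245932 = 173.9870468 u ≈ 173.98705 u (to 5 decimal places)

173.98705 u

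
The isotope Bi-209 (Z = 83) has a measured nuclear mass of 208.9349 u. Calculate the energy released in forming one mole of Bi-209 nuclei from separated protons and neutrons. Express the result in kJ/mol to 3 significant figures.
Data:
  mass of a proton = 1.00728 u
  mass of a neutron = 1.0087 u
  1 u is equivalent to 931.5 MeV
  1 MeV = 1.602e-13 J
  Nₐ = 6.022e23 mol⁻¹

1.59e+11 kJ/mol

Total constituent mass: 83 × 1.00728 + 126 × 1.0087 = 210.70044 u
Mass defect Δm = 210.70044 − 208.9349 = 1.76554 u
Binding energy = Δm·c² = 1.76554 × 931.5 MeV/u = 1644.60 MeV
Per nucleus in joules: 1644.60 MeV × 1.602e-13 J/MeV = 2.6346e-10 J
Per mole: 2.6346e-10 J × 6.022e23 mol⁻¹ = 1.5866e+14 J/mol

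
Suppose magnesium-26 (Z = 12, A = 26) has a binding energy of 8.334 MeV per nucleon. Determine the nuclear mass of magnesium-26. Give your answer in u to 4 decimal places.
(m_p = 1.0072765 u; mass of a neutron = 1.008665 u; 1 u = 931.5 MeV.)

Total binding energy = 26 × 8.334 = 216.684 MeV
Mass defect = 216.684 MeV / (931.5 MeV/u) = 0.232618 u
Constituent mass = 12(1.0072765) + 14(1.008665) = 26.2086280 u
Nuclear mass = 26.2086280 − 0.232618 = 25.9760100 u ≈ 25.9760 u (to 4 decimal places)

25.9760 u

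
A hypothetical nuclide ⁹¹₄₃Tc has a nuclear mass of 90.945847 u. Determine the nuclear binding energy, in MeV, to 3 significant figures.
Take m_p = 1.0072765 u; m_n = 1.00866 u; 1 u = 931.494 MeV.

729 MeV

Z = 43, so N = A − Z = 91 − 43 = 48.
Σm = 43·m_p + 48·m_n = 43.3128895 + 48.41568 = 91.7285695 u
Mass defect Δm = 91.7285695 − 90.945847 = 0.7827225 u
E_B = 0.7827225 × 931.494 = 729.101 MeV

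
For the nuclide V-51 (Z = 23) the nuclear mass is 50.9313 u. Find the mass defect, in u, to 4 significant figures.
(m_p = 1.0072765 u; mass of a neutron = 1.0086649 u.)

0.4787 u

With 23 protons and 28 neutrons (A = 51):
Σm = 23·m_p + 28·m_n = 23.1673595 + 28.2426172 = 51.4099767 u
The mass defect is 51.4099767 − 50.9313 = 0.4786767 u.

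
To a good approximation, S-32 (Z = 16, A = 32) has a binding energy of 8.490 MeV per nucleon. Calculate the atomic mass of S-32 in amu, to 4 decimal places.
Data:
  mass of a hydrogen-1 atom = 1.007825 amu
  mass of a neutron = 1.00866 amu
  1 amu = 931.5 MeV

Total binding energy = 32 × 8.490 = 271.680 MeV
Mass defect = 271.680 MeV / (931.5 MeV/amu) = 0.291659 amu
Constituent mass = 16(1.007825) + 16(1.00866) = 32.263760 amu
Atomic mass = 32.263760 − 0.291659 = 31.972101 amu ≈ 31.9721 amu (to 4 decimal places)

31.9721 amu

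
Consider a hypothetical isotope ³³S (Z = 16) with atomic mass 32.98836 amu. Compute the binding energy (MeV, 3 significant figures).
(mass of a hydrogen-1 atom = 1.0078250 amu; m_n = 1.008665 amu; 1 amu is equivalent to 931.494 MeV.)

265 MeV

Mass of separated nucleons = 16(1.0078250) + 17(1.008665) = 16.1252000 + 17.147305 = 33.2725050 amu
Δm = 33.2725050 − 32.98836 = 0.2841450 amu
Binding energy = Δm·c² = 0.2841450 × 931.494 MeV/amu = 264.679 MeV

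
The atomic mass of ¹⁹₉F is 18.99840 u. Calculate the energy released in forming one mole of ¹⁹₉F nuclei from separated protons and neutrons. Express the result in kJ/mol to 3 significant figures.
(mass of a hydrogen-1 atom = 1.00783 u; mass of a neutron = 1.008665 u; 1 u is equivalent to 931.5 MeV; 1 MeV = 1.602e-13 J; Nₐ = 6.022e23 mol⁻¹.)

Z = 9, so N = A − Z = 19 − 9 = 10.
Total constituent mass: 9 × 1.00783 + 10 × 1.008665 = 19.157120 u
Δm = 19.157120 − 18.99840 = 0.158720 u
Converting to energy: 0.158720 u × 931.5 MeV/u = 147.848 MeV
Per nucleus in joules: 147.848 MeV × 1.602e-13 J/MeV = 2.3685e-11 J
Per mole: 2.3685e-11 J × 6.022e23 mol⁻¹ = 1.4263e+13 J/mol

1.43e+10 kJ/mol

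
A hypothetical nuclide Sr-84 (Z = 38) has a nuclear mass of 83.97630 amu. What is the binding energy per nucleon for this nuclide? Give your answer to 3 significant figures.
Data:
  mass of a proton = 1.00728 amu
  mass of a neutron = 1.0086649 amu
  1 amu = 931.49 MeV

Total constituent mass: 38 × 1.00728 + 46 × 1.0086649 = 84.6752254 amu
The mass defect is 84.6752254 − 83.97630 = 0.6989254 amu.
E_B = 0.6989254 × 931.49 = 651.042 MeV
BE/A = 651.042 MeV / 84 = 7.751 MeV/nucleon

7.75 MeV/nucleon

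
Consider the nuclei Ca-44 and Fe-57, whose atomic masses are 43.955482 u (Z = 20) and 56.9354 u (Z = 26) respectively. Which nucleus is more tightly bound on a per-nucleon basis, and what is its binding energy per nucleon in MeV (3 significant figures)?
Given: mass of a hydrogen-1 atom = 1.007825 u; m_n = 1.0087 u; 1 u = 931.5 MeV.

Ca-44: Σm = 20(1.007825) + 24(1.0087) = 44.365300 u; Δm = 0.409818 u; E_B = 381.75 MeV; E_B/A = 8.676 MeV
Fe-57: Σm = 26(1.007825) + 31(1.0087) = 57.473150 u; Δm = 0.537750 u; E_B = 500.91 MeV; E_B/A = 8.788 MeV
Fe-57 has the higher binding energy per nucleon, so it is the more tightly bound nucleus.

Fe-57; 8.79 MeV/nucleon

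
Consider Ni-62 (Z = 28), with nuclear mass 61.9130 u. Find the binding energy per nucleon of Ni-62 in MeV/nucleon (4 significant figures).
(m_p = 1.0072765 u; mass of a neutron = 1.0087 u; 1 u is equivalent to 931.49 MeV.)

8.812 MeV/nucleon

The nucleus contains 28 protons and 62 − 28 = 34 neutrons.
Σm = 28·m_p + 34·m_n = 28.2037420 + 34.2958 = 62.4995420 u
The mass defect is 62.4995420 − 61.9130 = 0.5865420 u.
E_B = 0.5865420 × 931.49 = 546.358 MeV
BE/A = 546.358 MeV / 62 = 8.812 MeV/nucleon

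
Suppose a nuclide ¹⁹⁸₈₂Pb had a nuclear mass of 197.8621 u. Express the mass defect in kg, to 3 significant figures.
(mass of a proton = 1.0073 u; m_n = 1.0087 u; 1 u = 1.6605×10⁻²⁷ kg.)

2.90e-27 kg

Z = 82, so N = A − Z = 198 − 82 = 116.
Σm = 82·m_p + 116·m_n = 82.5986 + 117.0092 = 199.6078 u
The mass defect is 199.6078 − 197.8621 = 1.7457 u.
In SI units: 1.7457 u × 1.6605×10⁻²⁷ kg/u = 2.8987e-27 kg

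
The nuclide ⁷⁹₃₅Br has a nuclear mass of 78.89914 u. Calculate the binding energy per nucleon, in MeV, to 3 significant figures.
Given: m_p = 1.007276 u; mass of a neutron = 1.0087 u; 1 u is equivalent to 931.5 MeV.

Mass of separated nucleons = 35(1.007276) + 44(1.0087) = 35.254660 + 44.3828 = 79.637460 u
Mass defect Δm = 79.637460 − 78.89914 = 0.738320 u
E_B = 0.738320 × 931.5 = 687.745 MeV
BE/A = 687.745 MeV / 79 = 8.706 MeV/nucleon

8.71 MeV/nucleon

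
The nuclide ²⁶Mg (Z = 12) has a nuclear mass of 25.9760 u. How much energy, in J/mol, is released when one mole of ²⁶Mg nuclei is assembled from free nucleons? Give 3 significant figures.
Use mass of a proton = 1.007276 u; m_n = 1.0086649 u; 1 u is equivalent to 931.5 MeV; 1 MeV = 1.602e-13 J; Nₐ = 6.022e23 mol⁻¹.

2.09e+13 J/mol

The nucleus contains 12 protons and 26 − 12 = 14 neutrons.
Σm = 12·m_p + 14·m_n = 12.087312 + 14.1213086 = 26.2086206 u
The mass defect is 26.2086206 − 25.9760 = 0.2326206 u.
Binding energy = Δm·c² = 0.2326206 × 931.5 MeV/u = 216.686 MeV
Per nucleus in joules: 216.686 MeV × 1.602e-13 J/MeV = 3.4713e-11 J
Per mole: 3.4713e-11 J × 6.022e23 mol⁻¹ = 2.0904e+13 J/mol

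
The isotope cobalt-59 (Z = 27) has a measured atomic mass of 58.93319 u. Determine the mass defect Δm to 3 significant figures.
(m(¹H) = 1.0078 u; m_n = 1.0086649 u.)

0.555 u

Z = 27, so N = A − Z = 59 − 27 = 32.
Σm = 27·m(¹H) + 32·m_n = 27.2106 + 32.2772768 = 59.4878768 u
Δm = 59.4878768 − 58.93319 = 0.5546868 u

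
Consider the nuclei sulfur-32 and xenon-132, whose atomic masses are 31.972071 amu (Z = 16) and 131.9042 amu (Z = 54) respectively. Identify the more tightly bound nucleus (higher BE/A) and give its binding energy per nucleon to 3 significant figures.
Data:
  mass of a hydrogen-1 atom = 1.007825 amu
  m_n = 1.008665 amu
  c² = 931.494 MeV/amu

sulfur-32; 8.49 MeV/nucleon

sulfur-32: Σm = 16(1.007825) + 16(1.008665) = 32.263840 amu; Δm = 0.291769 amu; E_B = 271.78 MeV; E_B/A = 8.493 MeV
xenon-132: Σm = 54(1.007825) + 78(1.008665) = 133.098420 amu; Δm = 1.194220 amu; E_B = 1112.4 MeV; E_B/A = 8.427 MeV
sulfur-32 has the higher binding energy per nucleon, so it is the more tightly bound nucleus.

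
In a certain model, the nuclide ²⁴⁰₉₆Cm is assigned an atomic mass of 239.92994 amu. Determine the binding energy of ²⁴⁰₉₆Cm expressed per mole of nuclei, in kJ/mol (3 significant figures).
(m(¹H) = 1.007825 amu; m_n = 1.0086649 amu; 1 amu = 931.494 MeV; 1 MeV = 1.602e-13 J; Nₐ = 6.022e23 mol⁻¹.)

1.86e+11 kJ/mol

Σm = 96·m(¹H) + 144·m_n = 96.751200 + 145.2477456 = 241.9989456 amu
Δm = 241.9989456 − 239.92994 = 2.0690056 amu
Binding energy = Δm·c² = 2.0690056 × 931.494 MeV/amu = 1927.27 MeV
Per nucleus in joules: 1927.27 MeV × 1.602e-13 J/MeV = 3.0875e-10 J
Per mole: 3.0875e-10 J × 6.022e23 mol⁻¹ = 1.8593e+14 J/mol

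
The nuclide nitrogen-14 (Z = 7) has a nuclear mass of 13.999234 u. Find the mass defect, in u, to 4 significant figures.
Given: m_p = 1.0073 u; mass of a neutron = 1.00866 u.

Σm = 7·m_p + 7·m_n = 7.0511 + 7.06062 = 14.11172 u
Δm = 14.11172 − 13.999234 = 0.112486 u

0.1125 u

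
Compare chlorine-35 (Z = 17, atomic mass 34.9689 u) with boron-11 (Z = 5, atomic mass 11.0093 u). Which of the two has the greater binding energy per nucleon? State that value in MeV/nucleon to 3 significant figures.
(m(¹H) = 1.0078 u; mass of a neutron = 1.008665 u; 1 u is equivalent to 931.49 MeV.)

chlorine-35: Σm = 17(1.0078) + 18(1.008665) = 35.288570 u; Δm = 0.319670 u; E_B = 297.77 MeV; E_B/A = 8.508 MeV
boron-11: Σm = 5(1.0078) + 6(1.008665) = 11.090990 u; Δm = 0.081690 u; E_B = 76.093 MeV; E_B/A = 6.918 MeV
chlorine-35 has the higher binding energy per nucleon, so it is the more tightly bound nucleus.

chlorine-35; 8.51 MeV/nucleon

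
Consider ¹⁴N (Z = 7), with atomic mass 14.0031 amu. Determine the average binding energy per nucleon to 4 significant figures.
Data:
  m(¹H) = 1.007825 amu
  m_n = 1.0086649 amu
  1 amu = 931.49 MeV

7.474 MeV/nucleon

Z = 7, so N = A − Z = 14 − 7 = 7.
Σm = 7·m(¹H) + 7·m_n = 7.054775 + 7.0606543 = 14.1154293 amu
The mass defect is 14.1154293 − 14.0031 = 0.1123293 amu.
Binding energy = Δm·c² = 0.1123293 × 931.49 MeV/amu = 104.634 MeV
BE/A = 104.634 MeV / 14 = 7.474 MeV/nucleon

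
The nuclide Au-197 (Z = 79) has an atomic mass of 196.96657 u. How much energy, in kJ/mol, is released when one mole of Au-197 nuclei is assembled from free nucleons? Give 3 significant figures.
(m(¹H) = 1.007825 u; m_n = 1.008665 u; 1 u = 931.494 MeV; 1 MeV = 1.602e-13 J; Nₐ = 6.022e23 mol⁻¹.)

Total constituent mass: 79 × 1.007825 + 118 × 1.008665 = 198.640645 u
The mass defect is 198.640645 − 196.96657 = 1.674075 u.
Converting to energy: 1.674075 u × 931.494 MeV/u = 1559.39 MeV
Per nucleus in joules: 1559.39 MeV × 1.602e-13 J/MeV = 2.4981e-10 J
Per mole: 2.4981e-10 J × 6.022e23 mol⁻¹ = 1.5044e+14 J/mol

1.50e+11 kJ/mol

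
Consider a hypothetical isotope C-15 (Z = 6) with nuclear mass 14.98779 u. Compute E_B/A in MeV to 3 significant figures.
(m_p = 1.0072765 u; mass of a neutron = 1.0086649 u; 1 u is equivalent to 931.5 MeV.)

Total constituent mass: 6 × 1.0072765 + 9 × 1.0086649 = 15.1216431 u
The mass defect is 15.1216431 − 14.98779 = 0.1338531 u.
Binding energy = Δm·c² = 0.1338531 × 931.5 MeV/u = 124.684 MeV
Per nucleon: 124.684 / 15 = 8.312 MeV

8.31 MeV/nucleon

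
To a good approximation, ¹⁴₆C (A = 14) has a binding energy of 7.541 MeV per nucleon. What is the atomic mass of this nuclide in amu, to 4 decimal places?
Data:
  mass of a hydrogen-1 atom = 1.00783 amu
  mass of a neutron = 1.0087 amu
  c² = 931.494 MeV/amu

14.0032 amu

Total binding energy = 14 × 7.541 = 105.574 MeV
Mass defect = 105.574 MeV / (931.494 MeV/amu) = 0.113338 amu
Constituent mass = 6(1.00783) + 8(1.0087) = 14.11658 amu
Atomic mass = 14.11658 − 0.113338 = 14.003242 amu ≈ 14.0032 amu (to 4 decimal places)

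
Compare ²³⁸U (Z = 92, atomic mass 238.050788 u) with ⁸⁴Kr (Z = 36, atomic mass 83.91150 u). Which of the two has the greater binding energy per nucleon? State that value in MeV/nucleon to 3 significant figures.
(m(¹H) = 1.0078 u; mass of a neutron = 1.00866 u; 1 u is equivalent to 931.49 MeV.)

⁸⁴Kr; 8.70 MeV/nucleon

²³⁸U: Σm = 92(1.0078) + 146(1.00866) = 239.98196 u; Δm = 1.931172 u; E_B = 1798.9 MeV; E_B/A = 7.558 MeV
⁸⁴Kr: Σm = 36(1.0078) + 48(1.00866) = 84.69648 u; Δm = 0.78498 u; E_B = 731.20 MeV; E_B/A = 8.7048 MeV
⁸⁴Kr has the higher binding energy per nucleon, so it is the more tightly bound nucleus.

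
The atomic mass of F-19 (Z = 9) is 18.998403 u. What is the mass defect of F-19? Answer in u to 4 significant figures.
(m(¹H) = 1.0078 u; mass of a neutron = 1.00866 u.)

0.1584 u

Z = 9, so N = A − Z = 19 − 9 = 10.
Mass of separated nucleons = 9(1.0078) + 10(1.00866) = 9.0702 + 10.08660 = 19.15680 u
Mass defect Δm = 19.15680 − 18.998403 = 0.158397 u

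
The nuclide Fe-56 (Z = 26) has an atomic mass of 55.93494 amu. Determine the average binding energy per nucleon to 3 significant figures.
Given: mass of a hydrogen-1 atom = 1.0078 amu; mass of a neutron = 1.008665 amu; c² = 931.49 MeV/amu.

With 26 protons and 30 neutrons (A = 56):
Σm = 26·m(¹H) + 30·m_n = 26.2028 + 30.259950 = 56.462750 amu
Mass defect Δm = 56.462750 − 55.93494 = 0.527810 amu
E_B = 0.527810 × 931.49 = 491.650 MeV
BE/A = 491.650 MeV / 56 = 8.779 MeV/nucleon

8.78 MeV/nucleon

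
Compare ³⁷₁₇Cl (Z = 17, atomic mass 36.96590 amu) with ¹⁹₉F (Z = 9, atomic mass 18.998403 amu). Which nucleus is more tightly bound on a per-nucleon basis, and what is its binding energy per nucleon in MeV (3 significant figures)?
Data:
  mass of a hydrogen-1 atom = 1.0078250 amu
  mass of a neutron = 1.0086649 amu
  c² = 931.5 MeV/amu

³⁷₁₇Cl; 8.57 MeV/nucleon

³⁷₁₇Cl: Σm = 17(1.0078250) + 20(1.0086649) = 37.3063230 amu; Δm = 0.3404230 amu; E_B = 317.10 MeV; E_B/A = 8.570 MeV
¹⁹₉F: Σm = 9(1.0078250) + 10(1.0086649) = 19.1570740 amu; Δm = 0.1586710 amu; E_B = 147.80 MeV; E_B/A = 7.779 MeV
³⁷₁₇Cl has the higher binding energy per nucleon, so it is the more tightly bound nucleus.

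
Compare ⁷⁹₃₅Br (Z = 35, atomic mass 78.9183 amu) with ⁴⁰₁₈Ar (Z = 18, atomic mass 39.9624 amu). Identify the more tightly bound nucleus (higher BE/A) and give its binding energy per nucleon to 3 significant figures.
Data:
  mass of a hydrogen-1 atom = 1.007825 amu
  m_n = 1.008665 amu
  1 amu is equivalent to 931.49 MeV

⁷⁹₃₅Br; 8.69 MeV/nucleon

⁷⁹₃₅Br: Σm = 35(1.007825) + 44(1.008665) = 79.655135 amu; Δm = 0.736835 amu; E_B = 686.35 MeV; E_B/A = 8.688 MeV
⁴⁰₁₈Ar: Σm = 18(1.007825) + 22(1.008665) = 40.331480 amu; Δm = 0.369080 amu; E_B = 343.794 MeV; E_B/A = 8.5949 MeV
⁷⁹₃₅Br has the higher binding energy per nucleon, so it is the more tightly bound nucleus.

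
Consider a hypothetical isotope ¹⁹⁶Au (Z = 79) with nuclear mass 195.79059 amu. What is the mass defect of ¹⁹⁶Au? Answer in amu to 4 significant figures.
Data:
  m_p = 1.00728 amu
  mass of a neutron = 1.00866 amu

With 79 protons and 117 neutrons (A = 196):
Σm = 79·m_p + 117·m_n = 79.57512 + 118.01322 = 197.58834 amu
Δm = 197.58834 − 195.79059 = 1.79775 amu

1.798 amu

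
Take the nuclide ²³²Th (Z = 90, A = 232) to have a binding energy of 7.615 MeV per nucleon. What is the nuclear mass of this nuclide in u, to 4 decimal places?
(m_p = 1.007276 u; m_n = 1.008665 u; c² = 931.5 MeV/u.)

231.9887 u

Total binding energy = 232 × 7.615 = 1766.680 MeV
Mass defect = 1766.680 MeV / (931.5 MeV/u) = 1.896597 u
Constituent mass = 90(1.007276) + 142(1.008665) = 233.885270 u
Nuclear mass = 233.885270 − 1.896597 = 231.988673 u ≈ 231.9887 u (to 4 decimal places)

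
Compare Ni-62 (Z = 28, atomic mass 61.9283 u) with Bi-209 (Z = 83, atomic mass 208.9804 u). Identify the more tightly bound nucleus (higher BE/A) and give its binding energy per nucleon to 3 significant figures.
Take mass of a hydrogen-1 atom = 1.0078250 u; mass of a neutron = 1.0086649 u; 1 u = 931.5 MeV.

Ni-62; 8.80 MeV/nucleon

Ni-62: Σm = 28(1.0078250) + 34(1.0086649) = 62.5137066 u; Δm = 0.5854066 u; E_B = 545.31 MeV; E_B/A = 8.795 MeV
Bi-209: Σm = 83(1.0078250) + 126(1.0086649) = 210.7412524 u; Δm = 1.7608524 u; E_B = 1640.2 MeV; E_B/A = 7.848 MeV
Ni-62 has the higher binding energy per nucleon, so it is the more tightly bound nucleus.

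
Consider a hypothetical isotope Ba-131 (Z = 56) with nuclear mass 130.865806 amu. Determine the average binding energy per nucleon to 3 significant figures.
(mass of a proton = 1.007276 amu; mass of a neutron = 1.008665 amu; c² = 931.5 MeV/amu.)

The nucleus contains 56 protons and 131 − 56 = 75 neutrons.
Σm = 56·m_p + 75·m_n = 56.407456 + 75.649875 = 132.057331 amu
Δm = 132.057331 − 130.865806 = 1.191525 amu
Converting to energy: 1.191525 amu × 931.5 MeV/amu = 1109.91 MeV
BE/A = 1109.91 MeV / 131 = 8.473 MeV/nucleon

8.47 MeV/nucleon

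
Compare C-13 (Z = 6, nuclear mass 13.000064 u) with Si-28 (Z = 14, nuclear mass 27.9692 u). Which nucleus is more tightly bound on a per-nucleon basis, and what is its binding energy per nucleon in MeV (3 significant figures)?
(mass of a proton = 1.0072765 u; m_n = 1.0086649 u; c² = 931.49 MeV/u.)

Si-28; 8.45 MeV/nucleon

C-13: Σm = 6(1.0072765) + 7(1.0086649) = 13.1043133 u; Δm = 0.1042493 u; E_B = 97.107 MeV; E_B/A = 7.470 MeV
Si-28: Σm = 14(1.0072765) + 14(1.0086649) = 28.2231796 u; Δm = 0.2539796 u; E_B = 236.58 MeV; E_B/A = 8.449 MeV
Si-28 has the higher binding energy per nucleon, so it is the more tightly bound nucleus.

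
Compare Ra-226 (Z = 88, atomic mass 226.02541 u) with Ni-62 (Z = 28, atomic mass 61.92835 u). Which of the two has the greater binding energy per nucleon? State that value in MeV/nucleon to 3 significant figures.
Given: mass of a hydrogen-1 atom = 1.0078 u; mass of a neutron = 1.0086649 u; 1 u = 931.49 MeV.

Ni-62; 8.78 MeV/nucleon

Ra-226: Σm = 88(1.0078) + 138(1.0086649) = 227.8821562 u; Δm = 1.8567462 u; E_B = 1729.5 MeV; E_B/A = 7.653 MeV
Ni-62: Σm = 28(1.0078) + 34(1.0086649) = 62.5130066 u; Δm = 0.5846566 u; E_B = 544.60 MeV; E_B/A = 8.784 MeV
Ni-62 has the higher binding energy per nucleon, so it is the more tightly bound nucleus.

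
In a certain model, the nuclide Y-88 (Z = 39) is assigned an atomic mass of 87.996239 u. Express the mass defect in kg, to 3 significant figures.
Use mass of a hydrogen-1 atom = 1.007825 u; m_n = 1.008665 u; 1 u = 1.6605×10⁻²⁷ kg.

Total constituent mass: 39 × 1.007825 + 49 × 1.008665 = 88.729760 u
Mass defect Δm = 88.729760 − 87.996239 = 0.733521 u
In SI units: 0.733521 u × 1.6605×10⁻²⁷ kg/u = 1.2180e-27 kg

1.22e-27 kg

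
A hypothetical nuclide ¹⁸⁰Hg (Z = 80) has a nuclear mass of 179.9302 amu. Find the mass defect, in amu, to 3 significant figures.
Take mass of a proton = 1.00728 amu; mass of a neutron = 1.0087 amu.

1.52 amu

The nucleus contains 80 protons and 180 − 80 = 100 neutrons.
Mass of separated nucleons = 80(1.00728) + 100(1.0087) = 80.58240 + 100.8700 = 181.45240 amu
Δm = 181.45240 − 179.9302 = 1.52220 amu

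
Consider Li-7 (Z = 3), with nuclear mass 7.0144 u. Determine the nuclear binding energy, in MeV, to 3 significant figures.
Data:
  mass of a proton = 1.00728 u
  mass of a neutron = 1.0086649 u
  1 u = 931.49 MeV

Z = 3, so N = A − Z = 7 − 3 = 4.
Total constituent mass: 3 × 1.00728 + 4 × 1.0086649 = 7.0564996 u
Δm = 7.0564996 − 7.0144 = 0.0420996 u
E_B = 0.0420996 × 931.49 = 39.2154 MeV

39.2 MeV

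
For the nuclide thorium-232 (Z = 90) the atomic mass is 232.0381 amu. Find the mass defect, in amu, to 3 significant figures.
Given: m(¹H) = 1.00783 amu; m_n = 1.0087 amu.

Total constituent mass: 90 × 1.00783 + 142 × 1.0087 = 233.94010 amu
Mass defect Δm = 233.94010 − 232.0381 = 1.90200 amu

1.90 amu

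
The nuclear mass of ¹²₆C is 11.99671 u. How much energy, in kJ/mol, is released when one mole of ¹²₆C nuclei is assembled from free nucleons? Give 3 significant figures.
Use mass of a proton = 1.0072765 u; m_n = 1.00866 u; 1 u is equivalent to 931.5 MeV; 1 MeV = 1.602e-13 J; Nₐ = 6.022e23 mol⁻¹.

Z = 6, so N = A − Z = 12 − 6 = 6.
Σm = 6·m_p + 6·m_n = 6.0436590 + 6.05196 = 12.0956190 u
Mass defect Δm = 12.0956190 − 11.99671 = 0.0989090 u
Binding energy = Δm·c² = 0.0989090 × 931.5 MeV/u = 92.1337 MeV
Per nucleus in joules: 92.1337 MeV × 1.602e-13 J/MeV = 1.4760e-11 J
Per mole: 1.4760e-11 J × 6.022e23 mol⁻¹ = 8.8885e+12 J/mol

8.89e+09 kJ/mol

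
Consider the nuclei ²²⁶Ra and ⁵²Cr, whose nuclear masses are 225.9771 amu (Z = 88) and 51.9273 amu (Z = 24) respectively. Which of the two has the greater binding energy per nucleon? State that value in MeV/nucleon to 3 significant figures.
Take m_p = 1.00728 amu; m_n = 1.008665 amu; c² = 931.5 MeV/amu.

²²⁶Ra: Σm = 88(1.00728) + 138(1.008665) = 227.836410 amu; Δm = 1.859310 amu; E_B = 1731.9 MeV; E_B/A = 7.663 MeV
⁵²Cr: Σm = 24(1.00728) + 28(1.008665) = 52.417340 amu; Δm = 0.490040 amu; E_B = 456.47 MeV; E_B/A = 8.778 MeV
⁵²Cr has the higher binding energy per nucleon, so it is the more tightly bound nucleus.

⁵²Cr; 8.78 MeV/nucleon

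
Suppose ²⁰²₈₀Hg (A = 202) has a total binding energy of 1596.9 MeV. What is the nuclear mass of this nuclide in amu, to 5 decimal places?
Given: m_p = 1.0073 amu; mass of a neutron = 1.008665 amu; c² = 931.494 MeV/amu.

Mass defect = 1596.9 MeV / (931.494 MeV/amu) = 1.7143428 amu
Constituent mass = 80(1.0073) + 122(1.008665) = 203.641130 amu
Nuclear mass = 203.641130 − 1.7143428 = 201.9267872 amu ≈ 201.92679 amu (to 5 decimal places)

201.92679 amu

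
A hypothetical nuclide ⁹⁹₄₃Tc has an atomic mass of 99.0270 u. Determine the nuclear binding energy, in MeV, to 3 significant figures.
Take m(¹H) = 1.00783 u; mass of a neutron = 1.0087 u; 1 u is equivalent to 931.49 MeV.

The nucleus contains 43 protons and 99 − 43 = 56 neutrons.
Mass of separated nucleons = 43(1.00783) + 56(1.0087) = 43.33669 + 56.4872 = 99.82389 u
Δm = 99.82389 − 99.0270 = 0.79689 u
Converting to energy: 0.79689 u × 931.49 MeV/u = 742.295 MeV

742 MeV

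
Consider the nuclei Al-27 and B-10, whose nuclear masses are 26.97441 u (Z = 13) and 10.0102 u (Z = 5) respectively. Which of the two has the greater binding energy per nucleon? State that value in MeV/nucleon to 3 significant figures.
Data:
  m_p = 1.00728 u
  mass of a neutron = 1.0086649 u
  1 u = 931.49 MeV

Al-27; 8.33 MeV/nucleon

Al-27: Σm = 13(1.00728) + 14(1.0086649) = 27.2159486 u; Δm = 0.2415386 u; E_B = 224.99 MeV; E_B/A = 8.333 MeV
B-10: Σm = 5(1.00728) + 5(1.0086649) = 10.0797245 u; Δm = 0.0695245 u; E_B = 64.761 MeV; E_B/A = 6.476 MeV
Al-27 has the higher binding energy per nucleon, so it is the more tightly bound nucleus.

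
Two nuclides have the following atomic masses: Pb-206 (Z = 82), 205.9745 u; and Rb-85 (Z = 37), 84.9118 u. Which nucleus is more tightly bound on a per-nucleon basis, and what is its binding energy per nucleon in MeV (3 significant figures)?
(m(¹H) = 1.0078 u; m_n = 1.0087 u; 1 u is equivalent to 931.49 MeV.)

Pb-206: Σm = 82(1.0078) + 124(1.0087) = 207.7184 u; Δm = 1.7439 u; E_B = 1624.43 MeV; E_B/A = 7.886 MeV
Rb-85: Σm = 37(1.0078) + 48(1.0087) = 85.7062 u; Δm = 0.7944 u; E_B = 739.98 MeV; E_B/A = 8.706 MeV
Rb-85 has the higher binding energy per nucleon, so it is the more tightly bound nucleus.

Rb-85; 8.71 MeV/nucleon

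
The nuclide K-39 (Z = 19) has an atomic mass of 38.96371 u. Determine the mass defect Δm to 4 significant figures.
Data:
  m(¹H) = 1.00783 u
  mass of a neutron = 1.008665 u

0.3584 u

The nucleus contains 19 protons and 39 − 19 = 20 neutrons.
Σm = 19·m(¹H) + 20·m_n = 19.14877 + 20.173300 = 39.322070 u
Mass defect Δm = 39.322070 − 38.96371 = 0.358360 u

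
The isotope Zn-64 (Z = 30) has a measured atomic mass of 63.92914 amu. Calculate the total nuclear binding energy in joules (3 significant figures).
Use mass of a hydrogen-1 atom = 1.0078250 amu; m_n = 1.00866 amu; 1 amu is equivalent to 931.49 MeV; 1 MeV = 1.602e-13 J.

Total constituent mass: 30 × 1.0078250 + 34 × 1.00866 = 64.5291900 amu
Mass defect Δm = 64.5291900 − 63.92914 = 0.6000500 amu
Binding energy = Δm·c² = 0.6000500 × 931.49 MeV/amu = 558.941 MeV
In joules: 558.941 MeV × 1.602e-13 J/MeV = 8.9542e-11 J

8.95e-11 J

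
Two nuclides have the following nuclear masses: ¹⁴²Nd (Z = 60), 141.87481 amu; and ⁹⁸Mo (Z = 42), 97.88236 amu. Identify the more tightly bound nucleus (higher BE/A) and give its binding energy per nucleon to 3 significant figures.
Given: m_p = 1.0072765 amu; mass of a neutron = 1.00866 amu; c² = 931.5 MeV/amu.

⁹⁸Mo; 8.63 MeV/nucleon

¹⁴²Nd: Σm = 60(1.0072765) + 82(1.00866) = 143.1467100 amu; Δm = 1.2719000 amu; E_B = 1184.77 MeV; E_B/A = 8.343 MeV
⁹⁸Mo: Σm = 42(1.0072765) + 56(1.00866) = 98.7905730 amu; Δm = 0.9082130 amu; E_B = 846.00 MeV; E_B/A = 8.633 MeV
⁹⁸Mo has the higher binding energy per nucleon, so it is the more tightly bound nucleus.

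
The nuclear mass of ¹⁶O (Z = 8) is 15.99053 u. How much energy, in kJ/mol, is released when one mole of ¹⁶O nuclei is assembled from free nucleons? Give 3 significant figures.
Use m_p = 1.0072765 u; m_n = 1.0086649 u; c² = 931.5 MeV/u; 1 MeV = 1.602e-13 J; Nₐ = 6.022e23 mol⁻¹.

1.23e+10 kJ/mol

Σm = 8·m_p + 8·m_n = 8.0582120 + 8.0693192 = 16.1275312 u
Mass defect Δm = 16.1275312 − 15.99053 = 0.1370012 u
Binding energy = Δm·c² = 0.1370012 × 931.5 MeV/u = 127.617 MeV
Per nucleus in joules: 127.617 MeV × 1.602e-13 J/MeV = 2.0444e-11 J
Per mole: 2.0444e-11 J × 6.022e23 mol⁻¹ = 1.2311e+13 J/mol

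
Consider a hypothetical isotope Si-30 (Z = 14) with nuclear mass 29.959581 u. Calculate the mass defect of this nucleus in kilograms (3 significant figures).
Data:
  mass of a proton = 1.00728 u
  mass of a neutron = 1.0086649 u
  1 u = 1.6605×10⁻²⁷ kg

Z = 14, so N = A − Z = 30 − 14 = 16.
Σm = 14·m_p + 16·m_n = 14.10192 + 16.1386384 = 30.2405584 u
The mass defect is 30.2405584 − 29.959581 = 0.2809774 u.
In SI units: 0.2809774 u × 1.6605×10⁻²⁷ kg/u = 4.6656e-28 kg

4.67e-28 kg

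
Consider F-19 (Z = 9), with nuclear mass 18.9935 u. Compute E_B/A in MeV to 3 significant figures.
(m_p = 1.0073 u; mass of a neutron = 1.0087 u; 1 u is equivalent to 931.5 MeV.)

Z = 9, so N = A − Z = 19 − 9 = 10.
Total constituent mass: 9 × 1.0073 + 10 × 1.0087 = 19.1527 u
Mass defect Δm = 19.1527 − 18.9935 = 0.1592 u
Binding energy = Δm·c² = 0.1592 × 931.5 MeV/u = 148.2948 MeV
BE/A = 148.2948 MeV / 19 = 7.80499 MeV/nucleon

7.80 MeV/nucleon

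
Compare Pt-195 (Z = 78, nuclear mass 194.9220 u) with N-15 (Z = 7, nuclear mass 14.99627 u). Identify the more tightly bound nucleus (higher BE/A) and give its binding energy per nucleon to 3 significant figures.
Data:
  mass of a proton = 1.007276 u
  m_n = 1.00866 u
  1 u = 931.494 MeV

Pt-195; 7.92 MeV/nucleon

Pt-195: Σm = 78(1.007276) + 117(1.00866) = 196.580748 u; Δm = 1.658748 u; E_B = 1545.1 MeV; E_B/A = 7.924 MeV
N-15: Σm = 7(1.007276) + 8(1.00866) = 15.120212 u; Δm = 0.123942 u; E_B = 115.45 MeV; E_B/A = 7.697 MeV
Pt-195 has the higher binding energy per nucleon, so it is the more tightly bound nucleus.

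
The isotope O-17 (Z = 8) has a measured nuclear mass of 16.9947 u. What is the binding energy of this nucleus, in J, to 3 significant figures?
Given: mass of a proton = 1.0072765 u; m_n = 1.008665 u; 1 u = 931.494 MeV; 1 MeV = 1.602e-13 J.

The nucleus contains 8 protons and 17 − 8 = 9 neutrons.
Mass of separated nucleons = 8(1.0072765) + 9(1.008665) = 8.0582120 + 9.077985 = 17.1361970 u
Mass defect Δm = 17.1361970 − 16.9947 = 0.1414970 u
Binding energy = Δm·c² = 0.1414970 × 931.494 MeV/u = 131.804 MeV
In joules: 131.804 MeV × 1.602e-13 J/MeV = 2.1115e-11 J

2.11e-11 J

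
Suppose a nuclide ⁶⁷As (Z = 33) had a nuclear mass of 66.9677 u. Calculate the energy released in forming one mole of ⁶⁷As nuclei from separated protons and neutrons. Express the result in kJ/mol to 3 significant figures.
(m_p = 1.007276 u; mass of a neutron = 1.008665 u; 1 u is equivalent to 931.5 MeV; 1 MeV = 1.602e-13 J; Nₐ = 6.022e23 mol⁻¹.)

5.10e+10 kJ/mol

With 33 protons and 34 neutrons (A = 67):
Total constituent mass: 33 × 1.007276 + 34 × 1.008665 = 67.534718 u
Δm = 67.534718 − 66.9677 = 0.567018 u
Converting to energy: 0.567018 u × 931.5 MeV/u = 528.177 MeV
Per nucleus in joules: 528.177 MeV × 1.602e-13 J/MeV = 8.4614e-11 J
Per mole: 8.4614e-11 J × 6.022e23 mol⁻¹ = 5.0955e+13 J/mol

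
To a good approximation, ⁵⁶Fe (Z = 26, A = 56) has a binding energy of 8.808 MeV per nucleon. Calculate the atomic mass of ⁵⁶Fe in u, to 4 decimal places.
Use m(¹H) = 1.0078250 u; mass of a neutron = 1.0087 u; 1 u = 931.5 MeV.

55.9349 u

Total binding energy = 56 × 8.808 = 493.248 MeV
Mass defect = 493.248 MeV / (931.5 MeV/u) = 0.529520 u
Constituent mass = 26(1.0078250) + 30(1.0087) = 56.4644500 u
Atomic mass = 56.4644500 − 0.529520 = 55.9349300 u ≈ 55.9349 u (to 4 decimal places)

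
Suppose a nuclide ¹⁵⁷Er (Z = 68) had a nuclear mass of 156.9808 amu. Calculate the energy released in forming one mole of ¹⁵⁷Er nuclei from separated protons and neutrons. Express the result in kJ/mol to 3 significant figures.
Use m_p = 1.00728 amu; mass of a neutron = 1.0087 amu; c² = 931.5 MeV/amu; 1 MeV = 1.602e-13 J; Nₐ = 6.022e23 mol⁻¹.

Mass of separated nucleons = 68(1.00728) + 89(1.0087) = 68.49504 + 89.7743 = 158.26934 amu
Δm = 158.26934 − 156.9808 = 1.28854 amu
Converting to energy: 1.28854 amu × 931.5 MeV/amu = 1200.28 MeV
Per nucleus in joules: 1200.28 MeV × 1.602e-13 J/MeV = 1.9228e-10 J
Per mole: 1.9228e-10 J × 6.022e23 mol⁻¹ = 1.1579e+14 J/mol

1.16e+11 kJ/mol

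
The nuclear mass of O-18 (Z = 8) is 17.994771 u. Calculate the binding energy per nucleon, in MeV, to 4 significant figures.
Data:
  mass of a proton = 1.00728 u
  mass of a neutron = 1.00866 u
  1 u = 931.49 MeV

7.766 MeV/nucleon

The nucleus contains 8 protons and 18 − 8 = 10 neutrons.
Mass of separated nucleons = 8(1.00728) + 10(1.00866) = 8.05824 + 10.08660 = 18.14484 u
Mass defect Δm = 18.14484 − 17.994771 = 0.150069 u
E_B = 0.150069 × 931.49 = 139.788 MeV
BE/A = 139.788 MeV / 18 = 7.766 MeV/nucleon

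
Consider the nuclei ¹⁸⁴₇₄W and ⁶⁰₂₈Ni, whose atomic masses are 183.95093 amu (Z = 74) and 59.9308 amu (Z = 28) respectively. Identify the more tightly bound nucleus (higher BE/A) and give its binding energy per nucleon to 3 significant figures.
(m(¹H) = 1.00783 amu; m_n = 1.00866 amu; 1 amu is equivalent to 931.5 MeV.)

⁶⁰₂₈Ni; 8.78 MeV/nucleon

¹⁸⁴₇₄W: Σm = 74(1.00783) + 110(1.00866) = 185.53202 amu; Δm = 1.58109 amu; E_B = 1472.8 MeV; E_B/A = 8.004 MeV
⁶⁰₂₈Ni: Σm = 28(1.00783) + 32(1.00866) = 60.49636 amu; Δm = 0.56556 amu; E_B = 526.82 MeV; E_B/A = 8.780 MeV
⁶⁰₂₈Ni has the higher binding energy per nucleon, so it is the more tightly bound nucleus.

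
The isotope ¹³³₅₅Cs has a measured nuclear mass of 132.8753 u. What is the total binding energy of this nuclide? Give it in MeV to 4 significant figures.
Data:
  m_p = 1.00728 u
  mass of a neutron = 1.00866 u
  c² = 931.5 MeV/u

Z = 55, so N = A − Z = 133 − 55 = 78.
Total constituent mass: 55 × 1.00728 + 78 × 1.00866 = 134.07588 u
Mass defect Δm = 134.07588 − 132.8753 = 1.20058 u
Converting to energy: 1.20058 u × 931.5 MeV/u = 1118.34 MeV

1118 MeV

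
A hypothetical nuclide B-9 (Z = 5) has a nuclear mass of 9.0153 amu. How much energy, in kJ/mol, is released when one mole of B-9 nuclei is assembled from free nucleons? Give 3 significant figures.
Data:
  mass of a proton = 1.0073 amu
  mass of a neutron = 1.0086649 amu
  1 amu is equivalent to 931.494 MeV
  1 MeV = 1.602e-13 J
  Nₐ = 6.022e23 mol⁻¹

5.02e+09 kJ/mol

Σm = 5·m_p + 4·m_n = 5.0365 + 4.0346596 = 9.0711596 amu
Mass defect Δm = 9.0711596 − 9.0153 = 0.0558596 amu
Converting to energy: 0.0558596 amu × 931.494 MeV/amu = 52.0329 MeV
Per nucleus in joules: 52.0329 MeV × 1.602e-13 J/MeV = 8.3357e-12 J
Per mole: 8.3357e-12 J × 6.022e23 mol⁻¹ = 5.0198e+12 J/mol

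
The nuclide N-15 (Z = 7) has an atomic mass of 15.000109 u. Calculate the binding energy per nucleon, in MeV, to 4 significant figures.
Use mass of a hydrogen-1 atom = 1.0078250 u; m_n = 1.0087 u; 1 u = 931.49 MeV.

7.717 MeV/nucleon

The nucleus contains 7 protons and 15 − 7 = 8 neutrons.
Mass of separated nucleons = 7(1.0078250) + 8(1.0087) = 7.0547750 + 8.0696 = 15.1243750 u
Mass defect Δm = 15.1243750 − 15.000109 = 0.1242660 u
Binding energy = Δm·c² = 0.1242660 × 931.49 MeV/u = 115.753 MeV
Per nucleon: 115.753 / 15 = 7.717 MeV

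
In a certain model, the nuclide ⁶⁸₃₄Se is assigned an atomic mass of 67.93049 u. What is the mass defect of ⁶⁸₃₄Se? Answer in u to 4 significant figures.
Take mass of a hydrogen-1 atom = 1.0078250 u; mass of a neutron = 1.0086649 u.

0.6302 u

The nucleus contains 34 protons and 68 − 34 = 34 neutrons.
Σm = 34·m(¹H) + 34·m_n = 34.2660500 + 34.2946066 = 68.5606566 u
Δm = 68.5606566 − 67.93049 = 0.6301666 u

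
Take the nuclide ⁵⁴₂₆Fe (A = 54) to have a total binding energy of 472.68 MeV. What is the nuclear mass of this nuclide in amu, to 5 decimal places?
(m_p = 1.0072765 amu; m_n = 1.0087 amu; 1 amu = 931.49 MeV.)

Mass defect = 472.68 MeV / (931.49 MeV/amu) = 0.5074451 amu
Constituent mass = 26(1.0072765) + 28(1.0087) = 54.4327890 amu
Nuclear mass = 54.4327890 − 0.5074451 = 53.9253439 amu ≈ 53.92534 amu (to 5 decimal places)

53.92534 amu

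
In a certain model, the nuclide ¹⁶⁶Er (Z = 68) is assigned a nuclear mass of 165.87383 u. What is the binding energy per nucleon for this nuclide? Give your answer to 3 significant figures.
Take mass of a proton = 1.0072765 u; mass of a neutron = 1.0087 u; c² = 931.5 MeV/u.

8.27 MeV/nucleon

Σm = 68·m_p + 98·m_n = 68.4948020 + 98.8526 = 167.3474020 u
The mass defect is 167.3474020 − 165.87383 = 1.4735720 u.
Binding energy = Δm·c² = 1.4735720 × 931.5 MeV/u = 1372.63 MeV
Dividing by A = 166 gives 8.269 MeV per nucleon.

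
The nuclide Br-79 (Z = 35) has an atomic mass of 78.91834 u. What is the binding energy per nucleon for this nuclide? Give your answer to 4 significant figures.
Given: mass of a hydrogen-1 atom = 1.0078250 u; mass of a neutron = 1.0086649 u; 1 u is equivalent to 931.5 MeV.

8.688 MeV/nucleon

Mass of separated nucleons = 35(1.0078250) + 44(1.0086649) = 35.2738750 + 44.3812556 = 79.6551306 u
Δm = 79.6551306 − 78.91834 = 0.7367906 u
E_B = 0.7367906 × 931.5 = 686.320 MeV
Per nucleon: 686.320 / 79 = 8.688 MeV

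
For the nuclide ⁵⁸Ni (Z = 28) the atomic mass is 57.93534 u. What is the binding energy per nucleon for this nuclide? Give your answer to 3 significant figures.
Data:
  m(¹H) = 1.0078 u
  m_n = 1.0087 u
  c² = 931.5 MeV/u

Z = 28, so N = A − Z = 58 − 28 = 30.
Total constituent mass: 28 × 1.0078 + 30 × 1.0087 = 58.4794 u
Δm = 58.4794 − 57.93534 = 0.54406 u
E_B = 0.54406 × 931.5 = 506.792 MeV
Dividing by A = 58 gives 8.738 MeV per nucleon.

8.74 MeV/nucleon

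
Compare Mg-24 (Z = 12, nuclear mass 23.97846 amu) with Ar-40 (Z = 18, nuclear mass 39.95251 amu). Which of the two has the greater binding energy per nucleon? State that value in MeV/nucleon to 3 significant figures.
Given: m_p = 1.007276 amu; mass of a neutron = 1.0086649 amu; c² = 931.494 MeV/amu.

Ar-40; 8.60 MeV/nucleon

Mg-24: Σm = 12(1.007276) + 12(1.0086649) = 24.1912908 amu; Δm = 0.2128308 amu; E_B = 198.25 MeV; E_B/A = 8.260 MeV
Ar-40: Σm = 18(1.007276) + 22(1.0086649) = 40.3215958 amu; Δm = 0.3690858 amu; E_B = 343.80 MeV; E_B/A = 8.595 MeV
Ar-40 has the higher binding energy per nucleon, so it is the more tightly bound nucleus.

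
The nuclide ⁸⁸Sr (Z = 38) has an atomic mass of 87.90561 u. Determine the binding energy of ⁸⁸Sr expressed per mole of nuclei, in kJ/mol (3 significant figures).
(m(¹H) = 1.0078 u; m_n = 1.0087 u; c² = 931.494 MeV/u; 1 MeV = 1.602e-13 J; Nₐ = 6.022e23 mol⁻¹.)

Total constituent mass: 38 × 1.0078 + 50 × 1.0087 = 88.7314 u
Δm = 88.7314 − 87.90561 = 0.82579 u
E_B = 0.82579 × 931.494 = 769.218 MeV
Per nucleus in joules: 769.218 MeV × 1.602e-13 J/MeV = 1.2323e-10 J
Per mole: 1.2323e-10 J × 6.022e23 mol⁻¹ = 7.4209e+13 J/mol

7.42e+10 kJ/mol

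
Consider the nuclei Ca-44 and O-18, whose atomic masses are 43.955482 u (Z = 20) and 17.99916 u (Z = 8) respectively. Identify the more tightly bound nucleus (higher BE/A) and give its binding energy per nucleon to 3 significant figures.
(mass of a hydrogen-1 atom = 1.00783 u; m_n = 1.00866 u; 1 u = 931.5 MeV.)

Ca-44; 8.66 MeV/nucleon

Ca-44: Σm = 20(1.00783) + 24(1.00866) = 44.36444 u; Δm = 0.408958 u; E_B = 380.94 MeV; E_B/A = 8.658 MeV
O-18: Σm = 8(1.00783) + 10(1.00866) = 18.14924 u; Δm = 0.15008 u; E_B = 139.80 MeV; E_B/A = 7.767 MeV
Ca-44 has the higher binding energy per nucleon, so it is the more tightly bound nucleus.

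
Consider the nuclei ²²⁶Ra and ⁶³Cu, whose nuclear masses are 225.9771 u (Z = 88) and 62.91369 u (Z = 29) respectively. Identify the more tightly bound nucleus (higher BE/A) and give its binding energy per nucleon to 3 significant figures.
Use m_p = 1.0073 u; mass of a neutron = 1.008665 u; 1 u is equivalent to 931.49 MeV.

⁶³Cu; 8.76 MeV/nucleon

²²⁶Ra: Σm = 88(1.0073) + 138(1.008665) = 227.838170 u; Δm = 1.861070 u; E_B = 1733.6 MeV; E_B/A = 7.671 MeV
⁶³Cu: Σm = 29(1.0073) + 34(1.008665) = 63.506310 u; Δm = 0.592620 u; E_B = 552.02 MeV; E_B/A = 8.762 MeV
⁶³Cu has the higher binding energy per nucleon, so it is the more tightly bound nucleus.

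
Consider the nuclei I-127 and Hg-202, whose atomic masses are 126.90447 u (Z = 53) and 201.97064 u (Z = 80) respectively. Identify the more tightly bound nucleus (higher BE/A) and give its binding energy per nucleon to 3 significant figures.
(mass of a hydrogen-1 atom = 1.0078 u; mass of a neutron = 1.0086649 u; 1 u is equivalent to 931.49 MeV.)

I-127: Σm = 53(1.0078) + 74(1.0086649) = 128.0546026 u; Δm = 1.1501326 u; E_B = 1071.34 MeV; E_B/A = 8.436 MeV
Hg-202: Σm = 80(1.0078) + 122(1.0086649) = 203.6811178 u; Δm = 1.7104778 u; E_B = 1593.3 MeV; E_B/A = 7.888 MeV
I-127 has the higher binding energy per nucleon, so it is the more tightly bound nucleus.

I-127; 8.44 MeV/nucleon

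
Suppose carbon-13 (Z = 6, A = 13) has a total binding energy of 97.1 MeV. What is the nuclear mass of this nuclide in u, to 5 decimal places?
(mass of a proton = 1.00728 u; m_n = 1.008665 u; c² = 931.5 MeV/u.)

Mass defect = 97.1 MeV / (931.5 MeV/u) = 0.1042405 u
Constituent mass = 6(1.00728) + 7(1.008665) = 13.104335 u
Nuclear mass = 13.104335 − 0.1042405 = 13.0000945 u ≈ 13.00009 u (to 5 decimal places)

13.00009 u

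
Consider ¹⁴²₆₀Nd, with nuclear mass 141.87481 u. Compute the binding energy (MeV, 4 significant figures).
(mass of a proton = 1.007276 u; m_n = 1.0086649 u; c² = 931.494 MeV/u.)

Z = 60, so N = A − Z = 142 − 60 = 82.
Mass of separated nucleons = 60(1.007276) + 82(1.0086649) = 60.436560 + 82.7105218 = 143.1470818 u
The mass defect is 143.1470818 − 141.87481 = 1.2722718 u.
Binding energy = Δm·c² = 1.2722718 × 931.494 MeV/u = 1185.11 MeV

1185 MeV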